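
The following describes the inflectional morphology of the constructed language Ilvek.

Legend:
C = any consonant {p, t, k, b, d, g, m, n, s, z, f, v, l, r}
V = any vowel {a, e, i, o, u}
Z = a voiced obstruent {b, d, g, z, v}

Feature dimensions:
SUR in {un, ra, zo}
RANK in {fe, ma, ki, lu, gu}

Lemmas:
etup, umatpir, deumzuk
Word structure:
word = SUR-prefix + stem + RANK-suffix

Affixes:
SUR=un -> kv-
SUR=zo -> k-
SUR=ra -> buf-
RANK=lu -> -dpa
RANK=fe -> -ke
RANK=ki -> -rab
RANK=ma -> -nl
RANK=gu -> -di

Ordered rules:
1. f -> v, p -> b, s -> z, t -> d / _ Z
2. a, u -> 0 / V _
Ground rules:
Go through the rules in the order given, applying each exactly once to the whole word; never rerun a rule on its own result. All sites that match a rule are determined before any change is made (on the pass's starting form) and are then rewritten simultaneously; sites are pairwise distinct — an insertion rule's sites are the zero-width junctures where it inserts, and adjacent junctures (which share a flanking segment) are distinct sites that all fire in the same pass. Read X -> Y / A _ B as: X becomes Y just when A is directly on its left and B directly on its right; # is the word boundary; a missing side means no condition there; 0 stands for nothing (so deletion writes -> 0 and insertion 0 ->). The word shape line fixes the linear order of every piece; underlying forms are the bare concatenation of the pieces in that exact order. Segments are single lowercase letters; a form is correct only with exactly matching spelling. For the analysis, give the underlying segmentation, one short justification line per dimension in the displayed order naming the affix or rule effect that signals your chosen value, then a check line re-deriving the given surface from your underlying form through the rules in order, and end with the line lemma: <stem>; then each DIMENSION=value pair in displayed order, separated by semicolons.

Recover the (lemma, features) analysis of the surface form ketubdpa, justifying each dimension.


underlying: k-etup-dpa
SUR=zo - signalled by the affix k-
RANK=lu - signalled by the affix -dpa
check: ketupdpa -> ketubdpa -> ketubdpa
lemma: etup; SUR=zo; RANK=lu


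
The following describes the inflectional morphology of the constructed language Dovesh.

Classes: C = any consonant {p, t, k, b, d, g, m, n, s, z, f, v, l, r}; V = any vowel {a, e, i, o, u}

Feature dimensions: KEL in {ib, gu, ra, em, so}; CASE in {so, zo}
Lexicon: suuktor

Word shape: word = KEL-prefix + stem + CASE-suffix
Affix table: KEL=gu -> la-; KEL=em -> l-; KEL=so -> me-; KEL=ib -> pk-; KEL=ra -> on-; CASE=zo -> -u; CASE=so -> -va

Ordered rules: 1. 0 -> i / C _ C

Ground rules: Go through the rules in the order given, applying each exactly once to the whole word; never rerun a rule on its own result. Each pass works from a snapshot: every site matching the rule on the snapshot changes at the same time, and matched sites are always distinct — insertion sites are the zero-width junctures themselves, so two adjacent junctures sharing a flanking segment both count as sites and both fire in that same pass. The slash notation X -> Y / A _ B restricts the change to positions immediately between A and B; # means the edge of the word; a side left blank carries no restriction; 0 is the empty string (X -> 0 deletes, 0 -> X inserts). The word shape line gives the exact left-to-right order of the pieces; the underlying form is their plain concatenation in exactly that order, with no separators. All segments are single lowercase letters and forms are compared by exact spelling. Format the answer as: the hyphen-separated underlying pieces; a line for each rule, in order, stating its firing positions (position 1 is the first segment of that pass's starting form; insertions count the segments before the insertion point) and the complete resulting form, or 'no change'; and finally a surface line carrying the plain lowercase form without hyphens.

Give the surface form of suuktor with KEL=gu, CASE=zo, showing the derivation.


underlying: la-suuktor-u
1. 0 -> i / C _ C: inserts after position(s) 6: lasuukitoru
surface: lasuukitoru


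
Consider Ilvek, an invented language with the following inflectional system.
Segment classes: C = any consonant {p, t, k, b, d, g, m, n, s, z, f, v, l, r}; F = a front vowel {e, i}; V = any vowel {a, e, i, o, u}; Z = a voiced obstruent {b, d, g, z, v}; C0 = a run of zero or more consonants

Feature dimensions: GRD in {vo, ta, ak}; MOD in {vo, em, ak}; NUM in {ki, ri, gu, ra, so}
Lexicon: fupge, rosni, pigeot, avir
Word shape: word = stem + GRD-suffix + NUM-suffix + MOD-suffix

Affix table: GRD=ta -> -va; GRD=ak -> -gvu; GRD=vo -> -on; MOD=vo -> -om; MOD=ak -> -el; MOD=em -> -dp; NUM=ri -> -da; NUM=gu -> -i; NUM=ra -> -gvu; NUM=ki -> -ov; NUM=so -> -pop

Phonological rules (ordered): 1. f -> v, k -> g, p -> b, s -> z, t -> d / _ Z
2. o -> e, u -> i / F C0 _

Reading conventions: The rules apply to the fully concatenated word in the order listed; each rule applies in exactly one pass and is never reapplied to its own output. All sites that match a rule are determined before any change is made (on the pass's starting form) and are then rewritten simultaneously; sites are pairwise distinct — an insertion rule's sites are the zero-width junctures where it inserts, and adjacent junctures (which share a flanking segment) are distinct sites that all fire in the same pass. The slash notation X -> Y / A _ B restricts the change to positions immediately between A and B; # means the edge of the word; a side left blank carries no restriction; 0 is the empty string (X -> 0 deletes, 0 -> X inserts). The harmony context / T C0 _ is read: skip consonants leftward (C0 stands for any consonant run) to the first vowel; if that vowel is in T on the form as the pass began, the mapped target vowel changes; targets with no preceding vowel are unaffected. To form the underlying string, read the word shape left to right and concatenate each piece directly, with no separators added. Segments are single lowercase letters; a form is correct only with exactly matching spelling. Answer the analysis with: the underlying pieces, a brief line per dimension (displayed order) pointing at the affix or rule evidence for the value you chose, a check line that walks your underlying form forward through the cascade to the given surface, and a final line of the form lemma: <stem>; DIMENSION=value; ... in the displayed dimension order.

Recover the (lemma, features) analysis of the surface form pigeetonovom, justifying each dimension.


underlying: pigeot-on-ov-om
GRD=vo - signalled by the affix -on
MOD=vo - signalled by the affix -om
NUM=ki - signalled by the affix -ov
check: pigeotonovom -> pigeotonovom -> pigeetonovom
lemma: pigeot; GRD=vo; MOD=vo; NUM=ki


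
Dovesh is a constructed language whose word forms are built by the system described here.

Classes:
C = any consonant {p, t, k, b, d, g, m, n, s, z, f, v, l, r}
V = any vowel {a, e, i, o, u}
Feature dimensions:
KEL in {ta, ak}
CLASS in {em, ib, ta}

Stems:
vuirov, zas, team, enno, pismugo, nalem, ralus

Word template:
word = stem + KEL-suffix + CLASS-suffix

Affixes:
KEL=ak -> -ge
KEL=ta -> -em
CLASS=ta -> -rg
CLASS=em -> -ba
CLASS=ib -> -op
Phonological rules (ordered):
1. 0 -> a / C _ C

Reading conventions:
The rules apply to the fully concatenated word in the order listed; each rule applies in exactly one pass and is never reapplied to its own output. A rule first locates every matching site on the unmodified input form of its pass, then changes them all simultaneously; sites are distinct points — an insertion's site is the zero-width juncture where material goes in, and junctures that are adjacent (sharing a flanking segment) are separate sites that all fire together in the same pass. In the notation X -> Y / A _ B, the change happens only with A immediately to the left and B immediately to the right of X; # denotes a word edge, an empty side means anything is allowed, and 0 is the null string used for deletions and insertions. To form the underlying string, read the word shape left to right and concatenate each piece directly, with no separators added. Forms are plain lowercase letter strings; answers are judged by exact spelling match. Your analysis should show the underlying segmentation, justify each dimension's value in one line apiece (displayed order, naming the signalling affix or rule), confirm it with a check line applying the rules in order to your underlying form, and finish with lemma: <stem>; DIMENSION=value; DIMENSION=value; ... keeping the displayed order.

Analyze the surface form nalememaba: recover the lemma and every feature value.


underlying: nalem-em-ba
KEL=ta - signalled by the affix -em
CLASS=em - signalled by the affix -ba
check: nalememba -> nalememaba
lemma: nalem; KEL=ta; CLASS=em


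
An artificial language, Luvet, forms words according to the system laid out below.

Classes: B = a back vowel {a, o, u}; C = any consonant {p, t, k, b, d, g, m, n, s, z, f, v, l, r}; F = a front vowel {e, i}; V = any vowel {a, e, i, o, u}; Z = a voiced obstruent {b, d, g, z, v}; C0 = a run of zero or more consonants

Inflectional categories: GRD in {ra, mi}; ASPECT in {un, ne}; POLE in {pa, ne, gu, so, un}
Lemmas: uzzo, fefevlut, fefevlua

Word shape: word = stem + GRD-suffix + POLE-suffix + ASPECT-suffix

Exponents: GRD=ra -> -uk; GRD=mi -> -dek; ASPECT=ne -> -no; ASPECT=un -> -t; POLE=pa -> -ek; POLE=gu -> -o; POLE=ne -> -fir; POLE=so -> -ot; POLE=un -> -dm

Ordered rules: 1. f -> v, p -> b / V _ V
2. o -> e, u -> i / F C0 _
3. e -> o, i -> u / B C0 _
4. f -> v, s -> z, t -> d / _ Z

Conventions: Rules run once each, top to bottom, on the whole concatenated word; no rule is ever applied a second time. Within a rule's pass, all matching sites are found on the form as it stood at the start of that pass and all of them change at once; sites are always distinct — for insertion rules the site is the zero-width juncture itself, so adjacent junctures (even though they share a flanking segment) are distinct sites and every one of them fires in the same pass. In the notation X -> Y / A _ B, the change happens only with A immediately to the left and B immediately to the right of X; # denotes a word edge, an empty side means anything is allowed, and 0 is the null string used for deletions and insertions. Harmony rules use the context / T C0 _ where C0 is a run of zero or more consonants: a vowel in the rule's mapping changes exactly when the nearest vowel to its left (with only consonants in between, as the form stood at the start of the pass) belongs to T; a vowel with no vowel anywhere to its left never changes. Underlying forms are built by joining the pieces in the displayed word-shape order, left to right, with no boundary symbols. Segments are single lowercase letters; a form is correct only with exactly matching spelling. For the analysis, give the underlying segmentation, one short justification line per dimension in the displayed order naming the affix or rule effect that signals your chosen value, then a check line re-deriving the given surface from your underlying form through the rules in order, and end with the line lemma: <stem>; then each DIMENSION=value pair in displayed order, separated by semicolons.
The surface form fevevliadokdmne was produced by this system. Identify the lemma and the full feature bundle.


underlying: fefevlua-dek-dm-no
GRD=mi - signalled by the affix -dek
ASPECT=ne - signalled by the affix -no
POLE=un - signalled by the affix -dm
check: fefevluadekdmno -> fevevluadekdmno -> fevevliadekdmne -> fevevliadokdmne -> fevevliadokdmne
lemma: fefevlua; GRD=mi; ASPECT=ne; POLE=un


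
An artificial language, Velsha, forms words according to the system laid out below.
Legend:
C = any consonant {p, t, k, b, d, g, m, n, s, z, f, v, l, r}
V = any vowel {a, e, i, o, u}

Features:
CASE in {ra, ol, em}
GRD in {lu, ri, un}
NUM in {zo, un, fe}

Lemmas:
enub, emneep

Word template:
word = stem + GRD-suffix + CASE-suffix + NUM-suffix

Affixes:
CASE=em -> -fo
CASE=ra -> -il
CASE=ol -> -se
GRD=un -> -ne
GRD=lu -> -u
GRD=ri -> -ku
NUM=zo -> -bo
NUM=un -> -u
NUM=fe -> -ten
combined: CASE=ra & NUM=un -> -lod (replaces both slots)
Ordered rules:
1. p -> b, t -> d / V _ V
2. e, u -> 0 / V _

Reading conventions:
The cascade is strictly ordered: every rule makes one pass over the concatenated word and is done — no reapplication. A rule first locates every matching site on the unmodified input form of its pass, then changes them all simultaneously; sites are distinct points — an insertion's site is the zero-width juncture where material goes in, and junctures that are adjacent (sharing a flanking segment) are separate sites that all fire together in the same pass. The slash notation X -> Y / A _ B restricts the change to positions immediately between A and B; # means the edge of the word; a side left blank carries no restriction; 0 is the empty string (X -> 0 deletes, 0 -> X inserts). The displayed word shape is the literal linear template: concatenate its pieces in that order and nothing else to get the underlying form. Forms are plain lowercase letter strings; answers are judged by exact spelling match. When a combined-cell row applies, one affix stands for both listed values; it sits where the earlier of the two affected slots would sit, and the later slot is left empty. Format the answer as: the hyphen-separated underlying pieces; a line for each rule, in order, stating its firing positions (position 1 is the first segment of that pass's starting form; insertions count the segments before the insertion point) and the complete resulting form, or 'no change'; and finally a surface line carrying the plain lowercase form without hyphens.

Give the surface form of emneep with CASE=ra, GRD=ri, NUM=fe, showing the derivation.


underlying: emneep-ku-il-ten
1. p -> b, t -> d / V _ V: no change
2. e, u -> 0 / V _: fires at position(s) 5: emnepkuilten
surface: emnepkuilten


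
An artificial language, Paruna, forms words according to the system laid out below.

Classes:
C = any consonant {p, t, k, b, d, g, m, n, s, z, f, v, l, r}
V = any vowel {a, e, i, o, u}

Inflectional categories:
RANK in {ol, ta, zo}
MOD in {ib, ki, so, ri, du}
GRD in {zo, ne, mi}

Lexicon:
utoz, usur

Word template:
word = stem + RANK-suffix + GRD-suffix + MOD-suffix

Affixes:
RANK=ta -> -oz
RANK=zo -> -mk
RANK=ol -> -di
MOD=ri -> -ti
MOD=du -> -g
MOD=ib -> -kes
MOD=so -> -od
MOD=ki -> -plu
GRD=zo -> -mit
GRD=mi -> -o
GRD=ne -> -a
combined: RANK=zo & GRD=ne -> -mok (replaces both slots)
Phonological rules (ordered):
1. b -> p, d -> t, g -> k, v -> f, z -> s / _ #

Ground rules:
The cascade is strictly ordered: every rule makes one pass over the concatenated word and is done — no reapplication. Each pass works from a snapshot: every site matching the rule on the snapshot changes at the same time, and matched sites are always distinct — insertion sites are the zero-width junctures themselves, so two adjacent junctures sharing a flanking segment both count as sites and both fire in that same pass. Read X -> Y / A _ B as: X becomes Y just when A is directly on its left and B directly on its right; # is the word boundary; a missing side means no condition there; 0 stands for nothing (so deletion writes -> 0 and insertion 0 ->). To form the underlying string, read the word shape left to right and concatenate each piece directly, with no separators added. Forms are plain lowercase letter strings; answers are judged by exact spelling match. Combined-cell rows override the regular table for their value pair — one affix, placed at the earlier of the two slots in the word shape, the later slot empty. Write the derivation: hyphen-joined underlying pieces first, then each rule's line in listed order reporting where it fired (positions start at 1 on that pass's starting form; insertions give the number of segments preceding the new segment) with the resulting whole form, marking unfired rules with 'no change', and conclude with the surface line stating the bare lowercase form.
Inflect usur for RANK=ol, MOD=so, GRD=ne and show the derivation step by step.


underlying: usur-di-a-od
1. b -> p, d -> t, g -> k, v -> f, z -> s / _ #: fires at position(s) 9: usurdiaot
surface: usurdiaot


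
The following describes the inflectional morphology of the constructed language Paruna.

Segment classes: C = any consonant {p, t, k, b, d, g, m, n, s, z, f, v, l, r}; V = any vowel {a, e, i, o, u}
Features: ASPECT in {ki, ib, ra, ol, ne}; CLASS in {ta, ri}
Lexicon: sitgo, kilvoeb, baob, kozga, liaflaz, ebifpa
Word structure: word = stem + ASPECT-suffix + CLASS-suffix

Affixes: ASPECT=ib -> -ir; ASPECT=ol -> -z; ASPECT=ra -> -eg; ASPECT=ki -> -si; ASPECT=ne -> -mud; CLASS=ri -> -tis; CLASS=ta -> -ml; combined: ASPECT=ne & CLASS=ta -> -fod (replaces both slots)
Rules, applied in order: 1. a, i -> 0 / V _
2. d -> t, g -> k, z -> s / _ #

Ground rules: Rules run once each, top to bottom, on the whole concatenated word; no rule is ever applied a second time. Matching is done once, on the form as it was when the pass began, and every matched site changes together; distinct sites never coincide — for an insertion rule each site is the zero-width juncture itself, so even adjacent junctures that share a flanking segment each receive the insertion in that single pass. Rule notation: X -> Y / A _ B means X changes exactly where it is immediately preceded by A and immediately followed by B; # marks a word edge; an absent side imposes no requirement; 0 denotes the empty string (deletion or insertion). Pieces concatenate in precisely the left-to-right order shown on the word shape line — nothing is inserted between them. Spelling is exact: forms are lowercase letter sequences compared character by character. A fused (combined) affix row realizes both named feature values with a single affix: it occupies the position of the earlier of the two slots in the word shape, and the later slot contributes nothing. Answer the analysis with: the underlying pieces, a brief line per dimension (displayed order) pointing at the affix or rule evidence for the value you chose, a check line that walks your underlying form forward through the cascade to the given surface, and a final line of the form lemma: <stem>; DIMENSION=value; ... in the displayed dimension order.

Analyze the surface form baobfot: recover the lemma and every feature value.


underlying: baob-fod
ASPECT=ne - signalled by the combined affix row
CLASS=ta - signalled by the combined affix row
check: baobfod -> baobfod -> baobfot
lemma: baob; ASPECT=ne; CLASS=ta


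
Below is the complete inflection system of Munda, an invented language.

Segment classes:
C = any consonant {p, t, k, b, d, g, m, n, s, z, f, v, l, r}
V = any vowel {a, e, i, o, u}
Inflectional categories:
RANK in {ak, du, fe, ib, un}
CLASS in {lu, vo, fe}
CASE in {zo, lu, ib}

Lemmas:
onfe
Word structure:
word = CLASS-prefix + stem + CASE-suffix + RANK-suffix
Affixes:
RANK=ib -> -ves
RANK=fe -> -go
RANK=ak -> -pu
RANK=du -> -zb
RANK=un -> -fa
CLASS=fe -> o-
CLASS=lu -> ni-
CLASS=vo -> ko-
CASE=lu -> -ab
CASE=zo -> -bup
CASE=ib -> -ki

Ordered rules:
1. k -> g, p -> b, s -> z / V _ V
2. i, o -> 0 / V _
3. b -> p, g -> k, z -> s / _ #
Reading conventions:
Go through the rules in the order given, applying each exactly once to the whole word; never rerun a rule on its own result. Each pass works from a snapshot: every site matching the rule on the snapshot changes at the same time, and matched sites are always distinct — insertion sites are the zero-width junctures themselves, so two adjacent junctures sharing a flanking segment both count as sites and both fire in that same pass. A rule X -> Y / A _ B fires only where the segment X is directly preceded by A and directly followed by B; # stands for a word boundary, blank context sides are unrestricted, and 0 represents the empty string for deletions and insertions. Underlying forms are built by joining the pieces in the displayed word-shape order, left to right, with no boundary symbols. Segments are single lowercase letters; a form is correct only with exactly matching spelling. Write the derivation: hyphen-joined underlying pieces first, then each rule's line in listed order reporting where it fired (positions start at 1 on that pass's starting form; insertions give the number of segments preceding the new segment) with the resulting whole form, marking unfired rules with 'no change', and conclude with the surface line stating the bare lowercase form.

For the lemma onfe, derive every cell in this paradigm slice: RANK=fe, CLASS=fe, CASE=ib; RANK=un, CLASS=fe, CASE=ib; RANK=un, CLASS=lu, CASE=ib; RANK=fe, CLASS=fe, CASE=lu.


cell RANK=fe, CLASS=fe, CASE=ib:
underlying: o-onfe-ki-go
1. k -> g, p -> b, s -> z / V _ V: fires at position(s) 6: oonfegigo
2. i, o -> 0 / V _: fires at position(s) 2: onfegigo
3. b -> p, g -> k, z -> s / _ #: no change
surface: onfegigo

cell RANK=un, CLASS=fe, CASE=ib:
underlying: o-onfe-ki-fa
1. k -> g, p -> b, s -> z / V _ V: fires at position(s) 6: oonfegifa
2. i, o -> 0 / V _: fires at position(s) 2: onfegifa
3. b -> p, g -> k, z -> s / _ #: no change
surface: onfegifa

cell RANK=un, CLASS=lu, CASE=ib:
underlying: ni-onfe-ki-fa
1. k -> g, p -> b, s -> z / V _ V: fires at position(s) 7: nionfegifa
2. i, o -> 0 / V _: fires at position(s) 3: ninfegifa
3. b -> p, g -> k, z -> s / _ #: no change
surface: ninfegifa

cell RANK=fe, CLASS=fe, CASE=lu:
underlying: o-onfe-ab-go
1. k -> g, p -> b, s -> z / V _ V: no change
2. i, o -> 0 / V _: fires at position(s) 2: onfeabgo
3. b -> p, g -> k, z -> s / _ #: no change
surface: onfeabgo


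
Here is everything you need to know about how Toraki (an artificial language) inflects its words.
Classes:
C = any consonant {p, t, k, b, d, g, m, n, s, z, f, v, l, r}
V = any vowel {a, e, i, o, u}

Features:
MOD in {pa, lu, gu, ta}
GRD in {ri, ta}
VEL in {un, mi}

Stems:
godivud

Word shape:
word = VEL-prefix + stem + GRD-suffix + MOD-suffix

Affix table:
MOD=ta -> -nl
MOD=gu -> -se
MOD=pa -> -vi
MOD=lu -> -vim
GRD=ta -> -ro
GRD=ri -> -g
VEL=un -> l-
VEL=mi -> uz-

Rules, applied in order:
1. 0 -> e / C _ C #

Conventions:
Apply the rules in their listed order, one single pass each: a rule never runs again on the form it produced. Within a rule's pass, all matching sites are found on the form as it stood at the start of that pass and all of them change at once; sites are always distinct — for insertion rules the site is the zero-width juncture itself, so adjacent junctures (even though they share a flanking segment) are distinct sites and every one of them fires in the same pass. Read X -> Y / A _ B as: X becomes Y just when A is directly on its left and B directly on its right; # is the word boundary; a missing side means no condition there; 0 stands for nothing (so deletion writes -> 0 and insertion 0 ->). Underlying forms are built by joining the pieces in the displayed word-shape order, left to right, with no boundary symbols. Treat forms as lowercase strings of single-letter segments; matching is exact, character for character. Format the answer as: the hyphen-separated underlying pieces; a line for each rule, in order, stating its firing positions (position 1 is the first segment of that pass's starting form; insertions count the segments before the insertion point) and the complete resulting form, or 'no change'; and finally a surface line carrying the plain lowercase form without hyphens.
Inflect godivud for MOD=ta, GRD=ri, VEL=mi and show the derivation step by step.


underlying: uz-godivud-g-nl
1. 0 -> e / C _ C #: inserts after position(s) 11: uzgodivudgnel
surface: uzgodivudgnel


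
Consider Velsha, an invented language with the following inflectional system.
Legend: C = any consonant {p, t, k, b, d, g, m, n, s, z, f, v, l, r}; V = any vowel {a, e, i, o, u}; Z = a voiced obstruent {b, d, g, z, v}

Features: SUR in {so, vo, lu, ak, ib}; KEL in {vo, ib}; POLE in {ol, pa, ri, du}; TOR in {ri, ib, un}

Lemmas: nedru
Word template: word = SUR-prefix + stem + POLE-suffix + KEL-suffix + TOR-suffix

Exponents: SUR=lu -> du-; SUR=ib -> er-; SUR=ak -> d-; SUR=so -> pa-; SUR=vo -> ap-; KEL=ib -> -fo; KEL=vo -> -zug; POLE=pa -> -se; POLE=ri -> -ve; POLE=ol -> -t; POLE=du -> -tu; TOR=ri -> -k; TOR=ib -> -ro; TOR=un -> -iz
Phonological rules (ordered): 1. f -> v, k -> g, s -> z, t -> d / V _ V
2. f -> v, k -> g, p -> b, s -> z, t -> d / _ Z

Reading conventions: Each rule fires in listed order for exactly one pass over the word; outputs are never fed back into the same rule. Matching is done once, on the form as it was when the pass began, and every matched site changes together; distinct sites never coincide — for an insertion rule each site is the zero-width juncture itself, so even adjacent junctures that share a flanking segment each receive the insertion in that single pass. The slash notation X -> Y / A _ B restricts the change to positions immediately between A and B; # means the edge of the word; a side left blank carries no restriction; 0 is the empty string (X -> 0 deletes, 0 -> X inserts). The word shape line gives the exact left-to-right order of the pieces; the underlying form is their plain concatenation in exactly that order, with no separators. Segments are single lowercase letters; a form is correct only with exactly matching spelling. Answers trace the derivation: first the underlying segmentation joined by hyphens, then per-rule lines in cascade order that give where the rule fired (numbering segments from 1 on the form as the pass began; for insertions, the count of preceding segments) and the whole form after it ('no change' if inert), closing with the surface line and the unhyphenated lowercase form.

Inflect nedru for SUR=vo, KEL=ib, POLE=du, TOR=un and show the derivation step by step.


underlying: ap-nedru-tu-fo-iz
1. f -> v, k -> g, s -> z, t -> d / V _ V: fires at position(s) 8, 10: apnedruduvoiz
2. f -> v, k -> g, p -> b, s -> z, t -> d / _ Z: no change
surface: apnedruduvoiz


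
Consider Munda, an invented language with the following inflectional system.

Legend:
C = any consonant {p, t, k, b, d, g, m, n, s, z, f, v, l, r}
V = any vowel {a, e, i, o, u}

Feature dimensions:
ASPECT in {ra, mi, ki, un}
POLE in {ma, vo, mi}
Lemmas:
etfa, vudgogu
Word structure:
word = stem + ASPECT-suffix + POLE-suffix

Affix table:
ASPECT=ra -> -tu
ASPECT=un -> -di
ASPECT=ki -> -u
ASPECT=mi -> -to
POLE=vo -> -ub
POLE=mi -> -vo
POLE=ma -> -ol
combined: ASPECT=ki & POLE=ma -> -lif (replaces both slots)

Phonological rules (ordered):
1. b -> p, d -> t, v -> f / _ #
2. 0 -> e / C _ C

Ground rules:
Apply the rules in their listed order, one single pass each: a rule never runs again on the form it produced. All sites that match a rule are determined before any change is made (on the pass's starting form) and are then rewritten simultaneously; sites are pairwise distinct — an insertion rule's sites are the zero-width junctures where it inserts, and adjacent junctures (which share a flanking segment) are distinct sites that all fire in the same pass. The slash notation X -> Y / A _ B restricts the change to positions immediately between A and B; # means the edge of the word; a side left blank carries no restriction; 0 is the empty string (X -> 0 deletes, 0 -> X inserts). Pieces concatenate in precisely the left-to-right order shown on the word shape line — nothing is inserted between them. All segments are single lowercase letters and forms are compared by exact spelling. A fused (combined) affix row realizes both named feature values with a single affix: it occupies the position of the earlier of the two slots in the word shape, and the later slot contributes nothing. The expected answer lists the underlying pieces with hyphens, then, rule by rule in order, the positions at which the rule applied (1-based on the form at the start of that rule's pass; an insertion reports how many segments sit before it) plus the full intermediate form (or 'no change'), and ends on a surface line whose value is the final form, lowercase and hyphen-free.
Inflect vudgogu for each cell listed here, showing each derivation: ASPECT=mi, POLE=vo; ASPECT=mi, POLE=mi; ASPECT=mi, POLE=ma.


cell ASPECT=mi, POLE=vo:
underlying: vudgogu-to-ub
1. b -> p, d -> t, v -> f / _ #: fires at position(s) 11: vudgogutoup
2. 0 -> e / C _ C: inserts after position(s) 3: vudegogutoup
surface: vudegogutoup

cell ASPECT=mi, POLE=mi:
underlying: vudgogu-to-vo
1. b -> p, d -> t, v -> f / _ #: no change
2. 0 -> e / C _ C: inserts after position(s) 3: vudegogutovo
surface: vudegogutovo

cell ASPECT=mi, POLE=ma:
underlying: vudgogu-to-ol
1. b -> p, d -> t, v -> f / _ #: no change
2. 0 -> e / C _ C: inserts after position(s) 3: vudegogutool
surface: vudegogutool


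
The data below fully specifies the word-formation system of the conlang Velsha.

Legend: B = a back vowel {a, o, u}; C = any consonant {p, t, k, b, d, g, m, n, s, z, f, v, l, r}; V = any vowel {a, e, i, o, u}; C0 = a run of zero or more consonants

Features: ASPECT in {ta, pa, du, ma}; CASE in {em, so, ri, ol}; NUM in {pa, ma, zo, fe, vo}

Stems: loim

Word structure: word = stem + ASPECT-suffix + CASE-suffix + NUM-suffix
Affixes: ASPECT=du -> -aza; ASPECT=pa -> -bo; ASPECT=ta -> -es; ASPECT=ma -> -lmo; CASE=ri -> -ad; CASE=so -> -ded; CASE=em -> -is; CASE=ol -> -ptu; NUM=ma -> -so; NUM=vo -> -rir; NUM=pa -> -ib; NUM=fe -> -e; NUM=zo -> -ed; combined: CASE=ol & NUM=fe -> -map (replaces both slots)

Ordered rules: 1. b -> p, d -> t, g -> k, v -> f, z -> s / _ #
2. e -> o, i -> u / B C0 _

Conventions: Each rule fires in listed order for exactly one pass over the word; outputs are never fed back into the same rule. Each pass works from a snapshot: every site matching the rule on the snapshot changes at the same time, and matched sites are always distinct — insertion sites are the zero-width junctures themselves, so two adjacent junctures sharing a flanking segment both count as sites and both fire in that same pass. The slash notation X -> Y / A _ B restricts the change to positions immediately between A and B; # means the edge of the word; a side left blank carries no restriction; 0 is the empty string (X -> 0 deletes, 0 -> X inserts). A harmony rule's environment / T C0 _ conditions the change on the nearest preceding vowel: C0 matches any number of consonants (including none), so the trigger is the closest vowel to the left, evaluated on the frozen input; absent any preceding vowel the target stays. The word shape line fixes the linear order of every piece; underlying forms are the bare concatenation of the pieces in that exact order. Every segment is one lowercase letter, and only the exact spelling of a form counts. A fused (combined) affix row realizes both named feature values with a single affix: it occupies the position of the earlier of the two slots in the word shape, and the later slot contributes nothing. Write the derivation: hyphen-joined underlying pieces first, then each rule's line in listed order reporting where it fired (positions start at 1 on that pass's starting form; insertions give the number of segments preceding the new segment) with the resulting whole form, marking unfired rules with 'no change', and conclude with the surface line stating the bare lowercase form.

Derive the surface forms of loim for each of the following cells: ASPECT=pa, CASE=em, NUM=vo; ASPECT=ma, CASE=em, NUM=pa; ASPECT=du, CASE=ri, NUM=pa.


cell ASPECT=pa, CASE=em, NUM=vo:
underlying: loim-bo-is-rir
1. b -> p, d -> t, g -> k, v -> f, z -> s / _ #: no change
2. e -> o, i -> u / B C0 _: fires at position(s) 3, 7: loumbousrir
surface: loumbousrir

cell ASPECT=ma, CASE=em, NUM=pa:
underlying: loim-lmo-is-ib
1. b -> p, d -> t, g -> k, v -> f, z -> s / _ #: fires at position(s) 11: loimlmoisip
2. e -> o, i -> u / B C0 _: fires at position(s) 3, 8: loumlmousip
surface: loumlmousip

cell ASPECT=du, CASE=ri, NUM=pa:
underlying: loim-aza-ad-ib
1. b -> p, d -> t, g -> k, v -> f, z -> s / _ #: fires at position(s) 11: loimazaadip
2. e -> o, i -> u / B C0 _: fires at position(s) 3, 10: loumazaadup
surface: loumazaadup


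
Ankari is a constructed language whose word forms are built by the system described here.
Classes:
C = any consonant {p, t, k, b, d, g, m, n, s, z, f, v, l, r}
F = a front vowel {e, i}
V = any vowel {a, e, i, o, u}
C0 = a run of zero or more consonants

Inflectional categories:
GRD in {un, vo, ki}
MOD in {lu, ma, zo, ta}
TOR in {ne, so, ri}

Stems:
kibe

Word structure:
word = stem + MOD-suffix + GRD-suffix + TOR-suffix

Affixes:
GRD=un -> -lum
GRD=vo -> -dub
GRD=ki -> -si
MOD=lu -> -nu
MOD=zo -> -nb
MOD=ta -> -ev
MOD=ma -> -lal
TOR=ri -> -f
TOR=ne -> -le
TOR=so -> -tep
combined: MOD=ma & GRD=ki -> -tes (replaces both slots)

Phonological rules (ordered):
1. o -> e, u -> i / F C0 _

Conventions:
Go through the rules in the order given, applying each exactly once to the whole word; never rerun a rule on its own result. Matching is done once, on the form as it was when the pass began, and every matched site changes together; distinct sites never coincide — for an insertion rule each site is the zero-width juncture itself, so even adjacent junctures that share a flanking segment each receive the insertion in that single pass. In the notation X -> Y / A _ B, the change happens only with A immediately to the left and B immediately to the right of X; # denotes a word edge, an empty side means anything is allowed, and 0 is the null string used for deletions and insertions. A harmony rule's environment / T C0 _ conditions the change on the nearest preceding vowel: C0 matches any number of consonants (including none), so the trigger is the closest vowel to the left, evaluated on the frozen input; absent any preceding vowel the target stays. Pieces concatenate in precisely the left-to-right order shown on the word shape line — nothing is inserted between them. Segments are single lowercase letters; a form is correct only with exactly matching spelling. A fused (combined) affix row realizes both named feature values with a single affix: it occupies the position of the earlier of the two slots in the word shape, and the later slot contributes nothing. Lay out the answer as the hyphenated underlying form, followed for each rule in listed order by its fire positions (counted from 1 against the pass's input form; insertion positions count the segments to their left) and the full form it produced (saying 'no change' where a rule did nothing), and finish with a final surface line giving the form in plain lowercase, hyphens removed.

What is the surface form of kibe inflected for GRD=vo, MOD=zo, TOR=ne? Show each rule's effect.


underlying: kibe-nb-dub-le
1. o -> e, u -> i / F C0 _: fires at position(s) 8: kibenbdible
surface: kibenbdible


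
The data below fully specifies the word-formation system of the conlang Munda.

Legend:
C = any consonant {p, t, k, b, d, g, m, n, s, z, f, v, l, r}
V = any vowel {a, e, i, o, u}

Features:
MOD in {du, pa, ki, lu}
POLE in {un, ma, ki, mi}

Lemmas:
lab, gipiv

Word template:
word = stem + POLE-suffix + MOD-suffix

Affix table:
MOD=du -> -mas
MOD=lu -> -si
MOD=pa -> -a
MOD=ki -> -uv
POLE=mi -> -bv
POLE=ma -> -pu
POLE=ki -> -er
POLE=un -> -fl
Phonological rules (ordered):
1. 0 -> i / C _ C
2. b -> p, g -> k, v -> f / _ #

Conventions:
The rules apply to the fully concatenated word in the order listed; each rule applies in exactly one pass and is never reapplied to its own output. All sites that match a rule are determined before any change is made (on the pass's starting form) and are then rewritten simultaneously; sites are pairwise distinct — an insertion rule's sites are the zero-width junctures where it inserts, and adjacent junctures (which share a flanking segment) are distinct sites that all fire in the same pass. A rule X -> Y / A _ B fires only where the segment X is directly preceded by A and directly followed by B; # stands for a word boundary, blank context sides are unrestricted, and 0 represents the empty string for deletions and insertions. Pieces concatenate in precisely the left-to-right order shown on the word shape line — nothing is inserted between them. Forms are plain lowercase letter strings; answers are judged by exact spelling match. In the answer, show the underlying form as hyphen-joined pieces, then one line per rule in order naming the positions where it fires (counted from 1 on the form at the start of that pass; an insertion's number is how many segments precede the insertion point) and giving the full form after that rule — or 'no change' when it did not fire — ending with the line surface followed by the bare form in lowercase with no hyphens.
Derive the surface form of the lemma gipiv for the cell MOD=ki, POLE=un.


underlying: gipiv-fl-uv
1. 0 -> i / C _ C: inserts after position(s) 5, 6: gipivifiluv
2. b -> p, g -> k, v -> f / _ #: fires at position(s) 11: gipivifiluf
surface: gipivifiluf


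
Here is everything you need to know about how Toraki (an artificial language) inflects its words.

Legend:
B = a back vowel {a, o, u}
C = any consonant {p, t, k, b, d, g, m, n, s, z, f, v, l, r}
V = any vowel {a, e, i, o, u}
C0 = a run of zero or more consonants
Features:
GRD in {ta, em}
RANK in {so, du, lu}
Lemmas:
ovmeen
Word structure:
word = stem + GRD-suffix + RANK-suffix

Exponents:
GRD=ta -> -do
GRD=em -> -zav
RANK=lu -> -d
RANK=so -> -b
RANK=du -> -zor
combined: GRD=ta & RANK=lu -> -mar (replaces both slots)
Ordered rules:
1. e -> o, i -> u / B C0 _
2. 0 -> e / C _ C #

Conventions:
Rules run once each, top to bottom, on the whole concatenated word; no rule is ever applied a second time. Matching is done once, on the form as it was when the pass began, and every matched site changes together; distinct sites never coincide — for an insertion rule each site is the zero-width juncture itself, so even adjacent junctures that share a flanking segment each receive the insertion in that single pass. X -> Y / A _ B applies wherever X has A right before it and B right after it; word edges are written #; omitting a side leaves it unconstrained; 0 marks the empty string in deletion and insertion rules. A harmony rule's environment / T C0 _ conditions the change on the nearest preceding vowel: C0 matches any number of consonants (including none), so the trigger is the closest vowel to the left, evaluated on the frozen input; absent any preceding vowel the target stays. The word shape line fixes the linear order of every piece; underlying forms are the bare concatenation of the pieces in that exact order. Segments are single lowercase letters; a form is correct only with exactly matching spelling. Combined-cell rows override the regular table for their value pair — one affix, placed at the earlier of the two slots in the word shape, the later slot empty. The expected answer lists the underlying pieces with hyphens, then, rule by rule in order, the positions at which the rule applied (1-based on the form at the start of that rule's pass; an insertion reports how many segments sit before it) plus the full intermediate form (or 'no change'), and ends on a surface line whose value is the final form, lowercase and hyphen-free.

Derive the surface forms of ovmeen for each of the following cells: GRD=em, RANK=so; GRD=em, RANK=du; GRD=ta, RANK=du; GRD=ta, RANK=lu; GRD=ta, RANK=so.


cell GRD=em, RANK=so:
underlying: ovmeen-zav-b
1. e -> o, i -> u / B C0 _: fires at position(s) 4: ovmoenzavb
2. 0 -> e / C _ C #: inserts after position(s) 9: ovmoenzaveb
surface: ovmoenzaveb

cell GRD=em, RANK=du:
underlying: ovmeen-zav-zor
1. e -> o, i -> u / B C0 _: fires at position(s) 4: ovmoenzavzor
2. 0 -> e / C _ C #: no change
surface: ovmoenzavzor

cell GRD=ta, RANK=du:
underlying: ovmeen-do-zor
1. e -> o, i -> u / B C0 _: fires at position(s) 4: ovmoendozor
2. 0 -> e / C _ C #: no change
surface: ovmoendozor

cell GRD=ta, RANK=lu:
underlying: ovmeen-mar
1. e -> o, i -> u / B C0 _: fires at position(s) 4: ovmoenmar
2. 0 -> e / C _ C #: no change
surface: ovmoenmar

cell GRD=ta, RANK=so:
underlying: ovmeen-do-b
1. e -> o, i -> u / B C0 _: fires at position(s) 4: ovmoendob
2. 0 -> e / C _ C #: no change
surface: ovmoendob


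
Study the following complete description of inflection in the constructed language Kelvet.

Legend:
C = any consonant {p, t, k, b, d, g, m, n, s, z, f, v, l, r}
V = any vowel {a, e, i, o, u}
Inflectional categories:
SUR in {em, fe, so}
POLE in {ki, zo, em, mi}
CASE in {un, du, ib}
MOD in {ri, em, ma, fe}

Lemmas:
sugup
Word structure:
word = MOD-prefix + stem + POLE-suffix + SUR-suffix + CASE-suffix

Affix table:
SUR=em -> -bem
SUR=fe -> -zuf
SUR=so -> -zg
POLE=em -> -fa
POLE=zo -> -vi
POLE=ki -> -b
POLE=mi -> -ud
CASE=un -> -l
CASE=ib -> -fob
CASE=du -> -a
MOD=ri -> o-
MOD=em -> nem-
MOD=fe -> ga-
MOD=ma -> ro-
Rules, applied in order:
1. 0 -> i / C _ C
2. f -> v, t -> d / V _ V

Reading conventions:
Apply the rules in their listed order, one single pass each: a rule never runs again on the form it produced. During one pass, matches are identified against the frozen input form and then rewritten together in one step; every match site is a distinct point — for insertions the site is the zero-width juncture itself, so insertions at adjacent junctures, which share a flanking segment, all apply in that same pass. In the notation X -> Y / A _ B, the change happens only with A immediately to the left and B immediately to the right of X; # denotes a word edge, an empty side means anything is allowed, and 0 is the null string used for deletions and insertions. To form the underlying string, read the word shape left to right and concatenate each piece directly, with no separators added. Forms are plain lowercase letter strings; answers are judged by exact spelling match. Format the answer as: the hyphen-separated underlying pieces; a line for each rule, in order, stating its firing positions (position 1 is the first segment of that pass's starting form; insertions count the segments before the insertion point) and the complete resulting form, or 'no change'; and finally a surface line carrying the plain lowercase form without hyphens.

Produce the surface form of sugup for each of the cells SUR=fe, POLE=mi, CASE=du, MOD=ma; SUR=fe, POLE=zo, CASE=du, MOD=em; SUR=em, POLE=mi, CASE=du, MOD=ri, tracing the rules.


cell SUR=fe, POLE=mi, CASE=du, MOD=ma:
underlying: ro-sugup-ud-zuf-a
1. 0 -> i / C _ C: inserts after position(s) 9: rosugupudizufa
2. f -> v, t -> d / V _ V: fires at position(s) 13: rosugupudizuva
surface: rosugupudizuva

cell SUR=fe, POLE=zo, CASE=du, MOD=em:
underlying: nem-sugup-vi-zuf-a
1. 0 -> i / C _ C: inserts after position(s) 3, 8: nemisugupivizufa
2. f -> v, t -> d / V _ V: fires at position(s) 15: nemisugupivizuva
surface: nemisugupivizuva

cell SUR=em, POLE=mi, CASE=du, MOD=ri:
underlying: o-sugup-ud-bem-a
1. 0 -> i / C _ C: inserts after position(s) 8: osugupudibema
2. f -> v, t -> d / V _ V: no change
surface: osugupudibema
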